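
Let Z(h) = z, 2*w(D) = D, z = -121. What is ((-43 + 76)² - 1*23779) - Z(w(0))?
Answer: -22569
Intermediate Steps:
w(D) = D/2
Z(h) = -121
((-43 + 76)² - 1*23779) - Z(w(0)) = ((-43 + 76)² - 1*23779) - 1*(-121) = (33² - 23779) + 121 = (1089 - 23779) + 121 = -22690 + 121 = -22569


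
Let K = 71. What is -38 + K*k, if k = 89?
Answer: 6281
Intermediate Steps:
-38 + K*k = -38 + 71*89 = -38 + 6319 = 6281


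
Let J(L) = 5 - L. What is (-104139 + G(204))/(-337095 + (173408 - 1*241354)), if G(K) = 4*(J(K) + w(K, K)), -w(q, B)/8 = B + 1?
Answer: 111495/405041 ≈ 0.27527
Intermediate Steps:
w(q, B) = -8 - 8*B (w(q, B) = -8*(B + 1) = -8*(1 + B) = -8 - 8*B)
G(K) = -12 - 36*K (G(K) = 4*((5 - K) + (-8 - 8*K)) = 4*(-3 - 9*K) = -12 - 36*K)
(-104139 + G(204))/(-337095 + (173408 - 1*241354)) = (-104139 + (-12 - 36*204))/(-337095 + (173408 - 1*241354)) = (-104139 + (-12 - 7344))/(-337095 + (173408 - 241354)) = (-104139 - 7356)/(-337095 - 67946) = -111495/(-405041) = -111495*(-1/405041) = 111495/405041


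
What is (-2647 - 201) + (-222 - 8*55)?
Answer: -3510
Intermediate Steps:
(-2647 - 201) + (-222 - 8*55) = -2848 + (-222 - 1*440) = -2848 + (-222 - 440) = -2848 - 662 = -3510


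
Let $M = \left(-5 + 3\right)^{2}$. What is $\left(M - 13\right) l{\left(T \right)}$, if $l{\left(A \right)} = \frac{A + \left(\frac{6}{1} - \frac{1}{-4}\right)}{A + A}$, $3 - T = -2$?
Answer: $- \frac{81}{8} \approx -10.125$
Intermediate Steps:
$T = 5$ ($T = 3 - -2 = 3 + 2 = 5$)
$M = 4$ ($M = \left(-2\right)^{2} = 4$)
$l{\left(A \right)} = \frac{\frac{25}{4} + A}{2 A}$ ($l{\left(A \right)} = \frac{A + \left(6 \cdot 1 - - \frac{1}{4}\right)}{2 A} = \left(A + \left(6 + \frac{1}{4}\right)\right) \frac{1}{2 A} = \left(A + \frac{25}{4}\right) \frac{1}{2 A} = \left(\frac{25}{4} + A\right) \frac{1}{2 A} = \frac{\frac{25}{4} + A}{2 A}$)
$\left(M - 13\right) l{\left(T \right)} = \left(4 - 13\right) \frac{25 + 4 \cdot 5}{8 \cdot 5} = - 9 \cdot \frac{1}{8} \cdot \frac{1}{5} \left(25 + 20\right) = - 9 \cdot \frac{1}{8} \cdot \frac{1}{5} \cdot 45 = \left(-9\right) \frac{9}{8} = - \frac{81}{8}$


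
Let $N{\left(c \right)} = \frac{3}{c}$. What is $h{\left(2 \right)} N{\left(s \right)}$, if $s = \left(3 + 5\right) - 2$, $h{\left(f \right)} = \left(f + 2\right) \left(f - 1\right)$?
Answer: $2$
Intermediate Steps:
$h{\left(f \right)} = \left(-1 + f\right) \left(2 + f\right)$ ($h{\left(f \right)} = \left(2 + f\right) \left(-1 + f\right) = \left(-1 + f\right) \left(2 + f\right)$)
$s = 6$ ($s = 8 - 2 = 6$)
$h{\left(2 \right)} N{\left(s \right)} = \left(-2 + 2 + 2^{2}\right) \frac{3}{6} = \left(-2 + 2 + 4\right) 3 \cdot \frac{1}{6} = 4 \cdot \frac{1}{2} = 2$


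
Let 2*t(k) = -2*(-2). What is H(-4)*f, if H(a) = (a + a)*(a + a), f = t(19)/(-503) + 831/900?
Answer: 2219696/37725 ≈ 58.839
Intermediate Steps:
t(k) = 2 (t(k) = (-2*(-2))/2 = (1/2)*4 = 2)
f = 138731/150900 (f = 2/(-503) + 831/900 = 2*(-1/503) + 831*(1/900) = -2/503 + 277/300 = 138731/150900 ≈ 0.91936)
H(a) = 4*a**2 (H(a) = (2*a)*(2*a) = 4*a**2)
H(-4)*f = (4*(-4)**2)*(138731/150900) = (4*16)*(138731/150900) = 64*(138731/150900) = 2219696/37725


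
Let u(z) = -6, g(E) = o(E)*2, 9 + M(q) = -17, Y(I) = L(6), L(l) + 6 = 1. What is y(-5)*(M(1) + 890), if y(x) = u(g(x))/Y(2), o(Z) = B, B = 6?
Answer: 5184/5 ≈ 1036.8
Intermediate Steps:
o(Z) = 6
L(l) = -5 (L(l) = -6 + 1 = -5)
Y(I) = -5
M(q) = -26 (M(q) = -9 - 17 = -26)
g(E) = 12 (g(E) = 6*2 = 12)
y(x) = 6/5 (y(x) = -6/(-5) = -6*(-⅕) = 6/5)
y(-5)*(M(1) + 890) = 6*(-26 + 890)/5 = (6/5)*864 = 5184/5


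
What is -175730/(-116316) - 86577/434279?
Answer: 33122779169/25256798082 ≈ 1.3114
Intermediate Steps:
-175730/(-116316) - 86577/434279 = -175730*(-1/116316) - 86577*1/434279 = 87865/58158 - 86577/434279 = 33122779169/25256798082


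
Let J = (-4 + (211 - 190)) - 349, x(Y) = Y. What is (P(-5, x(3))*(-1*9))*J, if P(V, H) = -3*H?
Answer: -26892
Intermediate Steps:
J = -332 (J = (-4 + 21) - 349 = 17 - 349 = -332)
(P(-5, x(3))*(-1*9))*J = ((-3*3)*(-1*9))*(-332) = -9*(-9)*(-332) = 81*(-332) = -26892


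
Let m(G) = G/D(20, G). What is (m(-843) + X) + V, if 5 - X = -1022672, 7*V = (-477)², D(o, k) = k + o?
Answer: 6078904465/5761 ≈ 1.0552e+6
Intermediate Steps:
V = 227529/7 (V = (⅐)*(-477)² = (⅐)*227529 = 227529/7 ≈ 32504.)
X = 1022677 (X = 5 - 1*(-1022672) = 5 + 1022672 = 1022677)
m(G) = G/(20 + G) (m(G) = G/(G + 20) = G/(20 + G))
(m(-843) + X) + V = (-843/(20 - 843) + 1022677) + 227529/7 = (-843/(-823) + 1022677) + 227529/7 = (-843*(-1/823) + 1022677) + 227529/7 = (843/823 + 1022677) + 227529/7 = 841664014/823 + 227529/7 = 6078904465/5761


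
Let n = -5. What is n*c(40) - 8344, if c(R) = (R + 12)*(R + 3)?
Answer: -19524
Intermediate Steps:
c(R) = (3 + R)*(12 + R) (c(R) = (12 + R)*(3 + R) = (3 + R)*(12 + R))
n*c(40) - 8344 = -5*(36 + 40² + 15*40) - 8344 = -5*(36 + 1600 + 600) - 8344 = -5*2236 - 8344 = -11180 - 8344 = -19524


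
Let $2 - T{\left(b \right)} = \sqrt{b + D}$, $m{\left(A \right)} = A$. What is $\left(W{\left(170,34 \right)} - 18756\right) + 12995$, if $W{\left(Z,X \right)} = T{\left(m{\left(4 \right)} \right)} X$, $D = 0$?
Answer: $-5761$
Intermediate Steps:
$T{\left(b \right)} = 2 - \sqrt{b}$ ($T{\left(b \right)} = 2 - \sqrt{b + 0} = 2 - \sqrt{b}$)
$W{\left(Z,X \right)} = 0$ ($W{\left(Z,X \right)} = \left(2 - \sqrt{4}\right) X = \left(2 - 2\right) X = 0 X = 0$)
$\left(W{\left(170,34 \right)} - 18756\right) + 12995 = \left(0 - 18756\right) + 12995 = -18756 + 12995 = -5761$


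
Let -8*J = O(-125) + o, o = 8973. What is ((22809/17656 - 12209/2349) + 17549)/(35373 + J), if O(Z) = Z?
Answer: 25091871017/49006470312 ≈ 0.51201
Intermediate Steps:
J = -1106 (J = -(-125 + 8973)/8 = -1/8*8848 = -1106)
((22809/17656 - 12209/2349) + 17549)/(35373 + J) = ((22809/17656 - 12209/2349) + 17549)/(35373 - 1106) = ((22809*(1/17656) - 12209*1/2349) + 17549)/34267 = ((22809/17656 - 421/81) + 17549)*(1/34267) = (-5585647/1430136 + 17549)*(1/34267) = (25091871017/1430136)*(1/34267) = 25091871017/49006470312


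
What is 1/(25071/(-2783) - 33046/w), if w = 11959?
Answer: -33281897/391791107 ≈ -0.084948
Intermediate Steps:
1/(25071/(-2783) - 33046/w) = 1/(25071/(-2783) - 33046/11959) = 1/(25071*(-1/2783) - 33046*1/11959) = 1/(-25071/2783 - 33046/11959) = 1/(-391791107/33281897) = -33281897/391791107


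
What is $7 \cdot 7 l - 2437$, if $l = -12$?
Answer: $-3025$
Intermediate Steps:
$7 \cdot 7 l - 2437 = 7 \cdot 7 \left(-12\right) - 2437 = 49 \left(-12\right) - 2437 = -588 - 2437 = -3025$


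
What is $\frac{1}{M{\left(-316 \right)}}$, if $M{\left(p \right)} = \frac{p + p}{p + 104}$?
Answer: $\frac{53}{158} \approx 0.33544$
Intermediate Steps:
$M{\left(p \right)} = \frac{2 p}{104 + p}$
$\frac{1}{M{\left(-316 \right)}} = \frac{1}{2 \left(-316\right) \frac{1}{104 - 316}} = \frac{1}{2 \left(-316\right) \frac{1}{-212}} = \frac{1}{2 \left(-316\right) \left(- \frac{1}{212}\right)} = \frac{1}{\frac{158}{53}} = \frac{53}{158}$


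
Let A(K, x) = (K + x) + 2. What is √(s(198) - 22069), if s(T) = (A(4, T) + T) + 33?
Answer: I*√21634 ≈ 147.08*I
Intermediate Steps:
A(K, x) = 2 + K + x
s(T) = 39 + 2*T (s(T) = ((2 + 4 + T) + T) + 33 = ((6 + T) + T) + 33 = (6 + 2*T) + 33 = 39 + 2*T)
√(s(198) - 22069) = √((39 + 2*198) - 22069) = √((39 + 396) - 22069) = √(435 - 22069) = √(-21634) = I*√21634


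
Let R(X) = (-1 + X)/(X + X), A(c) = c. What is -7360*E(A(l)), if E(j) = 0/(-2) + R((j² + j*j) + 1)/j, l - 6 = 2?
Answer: -58880/129 ≈ -456.43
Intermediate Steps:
l = 8 (l = 6 + 2 = 8)
R(X) = (-1 + X)/(2*X) (R(X) = (-1 + X)/((2*X)) = (-1 + X)*(1/(2*X)) = (-1 + X)/(2*X))
E(j) = j/(1 + 2*j²) (E(j) = 0/(-2) + ((-1 + ((j² + j*j) + 1))/(2*((j² + j*j) + 1)))/j = 0*(-½) + ((-1 + ((j² + j²) + 1))/(2*((j² + j²) + 1)))/j = 0 + ((-1 + (2*j² + 1))/(2*(2*j² + 1)))/j = 0 + ((-1 + (1 + 2*j²))/(2*(1 + 2*j²)))/j = 0 + ((2*j²)/(2*(1 + 2*j²)))/j = 0 + (j²/(1 + 2*j²))/j = 0 + j/(1 + 2*j²) = j/(1 + 2*j²))
-7360*E(A(l)) = -58880/(1 + 2*8²) = -58880/(1 + 2*64) = -58880/(1 + 128) = -58880/129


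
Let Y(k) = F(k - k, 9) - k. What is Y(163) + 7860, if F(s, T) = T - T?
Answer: 7697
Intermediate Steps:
F(s, T) = 0
Y(k) = -k (Y(k) = 0 - k = -k)
Y(163) + 7860 = -1*163 + 7860 = -163 + 7860 = 7697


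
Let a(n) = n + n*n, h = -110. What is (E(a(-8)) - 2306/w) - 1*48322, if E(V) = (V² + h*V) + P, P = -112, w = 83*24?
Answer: -51253321/996 ≈ -51459.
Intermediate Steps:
w = 1992
a(n) = n + n²
E(V) = -112 + V² - 110*V (E(V) = (V² - 110*V) - 112 = -112 + V² - 110*V)
(E(a(-8)) - 2306/w) - 1*48322 = ((-112 + (-8*(1 - 8))² - (-880)*(1 - 8)) - 2306/1992) - 1*48322 = ((-112 + (-8*(-7))² - (-880)*(-7)) - 2306/1992) - 48322 = ((-112 + 56² - 110*56) - 1*1153/996) - 48322 = ((-112 + 3136 - 6160) - 1153/996) - 48322 = (-3136 - 1153/996) - 48322 = -3124609/996 - 48322 = -51253321/996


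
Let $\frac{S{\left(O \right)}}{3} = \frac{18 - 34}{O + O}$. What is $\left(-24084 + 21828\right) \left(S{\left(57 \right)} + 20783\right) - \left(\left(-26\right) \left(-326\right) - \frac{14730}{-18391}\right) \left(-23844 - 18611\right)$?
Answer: $\frac{109370258624246}{349429} \approx 3.13 \cdot 10^{8}$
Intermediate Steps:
$S{\left(O \right)} = - \frac{24}{O}$ ($S{\left(O \right)} = 3 \frac{18 - 34}{O + O} = 3 \left(- \frac{16}{2 O}\right) = 3 \left(- 16 \frac{1}{2 O}\right) = 3 \left(- \frac{8}{O}\right) = - \frac{24}{O}$)
$\left(-24084 + 21828\right) \left(S{\left(57 \right)} + 20783\right) - \left(\left(-26\right) \left(-326\right) - \frac{14730}{-18391}\right) \left(-23844 - 18611\right) = \left(-24084 + 21828\right) \left(- \frac{24}{57} + 20783\right) - \left(\left(-26\right) \left(-326\right) - \frac{14730}{-18391}\right) \left(-23844 - 18611\right) = - 2256 \left(\left(-24\right) \frac{1}{57} + 20783\right) - \left(8476 - - \frac{14730}{18391}\right) \left(-42455\right) = - 2256 \left(- \frac{8}{19} + 20783\right) - \left(8476 + \frac{14730}{18391}\right) \left(-42455\right) = \left(-2256\right) \frac{394869}{19} - \frac{155896846}{18391} \left(-42455\right) = - \frac{890824464}{19} - - \frac{6618600596930}{18391} = - \frac{890824464}{19} + \frac{6618600596930}{18391} = \frac{109370258624246}{349429}$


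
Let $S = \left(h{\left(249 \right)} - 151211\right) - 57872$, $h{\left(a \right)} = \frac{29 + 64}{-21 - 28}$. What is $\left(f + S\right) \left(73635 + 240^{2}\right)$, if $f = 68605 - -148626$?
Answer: $\frac{52383631365}{49} \approx 1.0691 \cdot 10^{9}$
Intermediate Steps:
$h{\left(a \right)} = - \frac{93}{49}$ ($h{\left(a \right)} = \frac{93}{-49} = 93 \left(- \frac{1}{49}\right) = - \frac{93}{49}$)
$f = 217231$ ($f = 68605 + 148626 = 217231$)
$S = - \frac{10245160}{49}$ ($S = \left(- \frac{93}{49} - 151211\right) - 57872 = - \frac{7409432}{49} - 57872 = - \frac{10245160}{49} \approx -2.0909 \cdot 10^{5}$)
$\left(f + S\right) \left(73635 + 240^{2}\right) = \left(217231 - \frac{10245160}{49}\right) \left(73635 + 240^{2}\right) = \frac{399159 \left(73635 + 57600\right)}{49} = \frac{399159}{49} \cdot 131235 = \frac{52383631365}{49}$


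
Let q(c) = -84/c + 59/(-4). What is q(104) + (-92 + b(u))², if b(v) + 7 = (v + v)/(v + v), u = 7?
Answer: 498599/52 ≈ 9588.4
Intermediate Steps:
b(v) = -6 (b(v) = -7 + (v + v)/(v + v) = -7 + (2*v)/((2*v)) = -7 + (2*v)*(1/(2*v)) = -7 + 1 = -6)
q(c) = -59/4 - 84/c (q(c) = -84/c + 59*(-¼) = -84/c - 59/4 = -59/4 - 84/c)
q(104) + (-92 + b(u))² = (-59/4 - 84/104) + (-92 - 6)² = (-59/4 - 84*1/104) + (-98)² = (-59/4 - 21/26) + 9604 = -809/52 + 9604 = 498599/52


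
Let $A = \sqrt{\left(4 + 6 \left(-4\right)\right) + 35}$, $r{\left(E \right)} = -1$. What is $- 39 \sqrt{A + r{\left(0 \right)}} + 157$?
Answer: $157 - 39 \sqrt{-1 + \sqrt{15}} \approx 90.896$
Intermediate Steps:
$A = \sqrt{15}$ ($A = \sqrt{\left(4 - 24\right) + 35} = \sqrt{-20 + 35} = \sqrt{15} \approx 3.873$)
$- 39 \sqrt{A + r{\left(0 \right)}} + 157 = - 39 \sqrt{\sqrt{15} - 1} + 157 = - 39 \sqrt{-1 + \sqrt{15}} + 157 = 157 - 39 \sqrt{-1 + \sqrt{15}}$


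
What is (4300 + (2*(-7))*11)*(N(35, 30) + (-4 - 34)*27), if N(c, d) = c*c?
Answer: 825054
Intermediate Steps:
N(c, d) = c²
(4300 + (2*(-7))*11)*(N(35, 30) + (-4 - 34)*27) = (4300 + (2*(-7))*11)*(35² + (-4 - 34)*27) = (4300 - 14*11)*(1225 - 38*27) = (4300 - 154)*(1225 - 1026) = 4146*199 = 825054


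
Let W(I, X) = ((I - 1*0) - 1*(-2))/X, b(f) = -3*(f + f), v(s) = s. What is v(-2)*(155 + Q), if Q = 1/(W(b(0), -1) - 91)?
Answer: -28828/93 ≈ -309.98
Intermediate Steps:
b(f) = -6*f
W(I, X) = (2 + I)/X (W(I, X) = ((I + 0) + 2)/X = (I + 2)/X = (2 + I)/X)
Q = -1/93 (Q = 1/((2 - 6*0)/(-1) - 91) = 1/(-(2 + 0) - 91) = 1/(-1*2 - 91) = 1/(-2 - 91) = 1/(-93) = -1/93 ≈ -0.010753)
v(-2)*(155 + Q) = -2*(155 - 1/93) = -2*14414/93 = -28828/93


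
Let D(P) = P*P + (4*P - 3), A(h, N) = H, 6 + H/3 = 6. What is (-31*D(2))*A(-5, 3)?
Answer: 0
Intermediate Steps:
H = 0 (H = -18 + 3*6 = -18 + 18 = 0)
A(h, N) = 0
D(P) = -3 + P² + 4*P (D(P) = P² + (-3 + 4*P) = -3 + P² + 4*P)
(-31*D(2))*A(-5, 3) = -31*(-3 + 2² + 4*2)*0 = -31*(-3 + 4 + 8)*0 = -31*9*0 = -279*0 = 0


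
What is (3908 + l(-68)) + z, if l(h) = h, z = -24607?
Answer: -20767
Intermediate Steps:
(3908 + l(-68)) + z = (3908 - 68) - 24607 = 3840 - 24607 = -20767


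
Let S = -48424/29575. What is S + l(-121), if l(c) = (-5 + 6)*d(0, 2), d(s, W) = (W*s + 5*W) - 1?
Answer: 217751/29575 ≈ 7.3627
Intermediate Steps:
d(s, W) = -1 + 5*W + W*s (d(s, W) = (5*W + W*s) - 1 = -1 + 5*W + W*s)
l(c) = 9 (l(c) = (-5 + 6)*(-1 + 5*2 + 2*0) = 1*(-1 + 10 + 0) = 1*9 = 9)
S = -48424/29575 (S = -48424*1/29575 = -48424/29575 ≈ -1.6373)
S + l(-121) = -48424/29575 + 9 = 217751/29575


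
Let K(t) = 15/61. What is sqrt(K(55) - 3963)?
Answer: 8*I*sqrt(230397)/61 ≈ 62.95*I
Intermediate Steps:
K(t) = 15/61 (K(t) = 15*(1/61) = 15/61)
sqrt(K(55) - 3963) = sqrt(15/61 - 3963) = sqrt(-241728/61) = 8*I*sqrt(230397)/61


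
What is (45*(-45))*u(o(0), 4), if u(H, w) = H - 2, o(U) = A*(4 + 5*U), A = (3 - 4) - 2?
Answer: 28350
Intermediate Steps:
A = -3 (A = -1 - 2 = -3)
o(U) = -12 - 15*U (o(U) = -3*(4 + 5*U) = -12 - 15*U)
u(H, w) = -2 + H
(45*(-45))*u(o(0), 4) = (45*(-45))*(-2 + (-12 - 15*0)) = -2025*(-2 + (-12 + 0)) = -2025*(-2 - 12) = -2025*(-14) = 28350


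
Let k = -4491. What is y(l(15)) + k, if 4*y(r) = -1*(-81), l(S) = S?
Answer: -17883/4 ≈ -4470.8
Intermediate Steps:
y(r) = 81/4 (y(r) = (-1*(-81))/4 = (¼)*81 = 81/4)
y(l(15)) + k = 81/4 - 4491 = -17883/4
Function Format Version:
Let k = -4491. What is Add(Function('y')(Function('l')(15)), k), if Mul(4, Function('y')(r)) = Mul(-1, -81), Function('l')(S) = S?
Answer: Rational(-17883, 4) ≈ -4470.8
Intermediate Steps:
Function('y')(r) = Rational(81, 4) (Function('y')(r) = Mul(Rational(1, 4), Mul(-1, -81)) = Mul(Rational(1, 4), 81) = Rational(81, 4))
Add(Function('y')(Function('l')(15)), k) = Add(Rational(81, 4), -4491) = Rational(-17883, 4)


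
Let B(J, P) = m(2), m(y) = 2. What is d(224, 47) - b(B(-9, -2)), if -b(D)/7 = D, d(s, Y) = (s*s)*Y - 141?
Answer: 2358145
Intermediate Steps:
B(J, P) = 2
d(s, Y) = -141 + Y*s² (d(s, Y) = s²*Y - 141 = Y*s² - 141 = -141 + Y*s²)
b(D) = -7*D
d(224, 47) - b(B(-9, -2)) = (-141 + 47*224²) - (-7)*2 = (-141 + 47*50176) - 1*(-14) = (-141 + 2358272) + 14 = 2358131 + 14 = 2358145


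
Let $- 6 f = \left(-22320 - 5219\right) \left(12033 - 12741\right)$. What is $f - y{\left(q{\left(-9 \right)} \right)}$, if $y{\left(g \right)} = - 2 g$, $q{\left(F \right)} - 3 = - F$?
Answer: $-3249578$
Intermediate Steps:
$q{\left(F \right)} = 3 - F$
$f = -3249602$ ($f = - \frac{\left(-22320 - 5219\right) \left(12033 - 12741\right)}{6} = - \frac{\left(-27539\right) \left(-708\right)}{6} = \left(- \frac{1}{6}\right) 19497612 = -3249602$)
$f - y{\left(q{\left(-9 \right)} \right)} = -3249602 - - 2 \left(3 - -9\right) = -3249602 - - 2 \left(3 + 9\right) = -3249602 - \left(-2\right) 12 = -3249602 - -24 = -3249602 + 24 = -3249578$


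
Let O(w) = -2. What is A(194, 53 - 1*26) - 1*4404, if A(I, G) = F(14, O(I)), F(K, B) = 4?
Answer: -4400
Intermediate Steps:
A(I, G) = 4
A(194, 53 - 1*26) - 1*4404 = 4 - 1*4404 = 4 - 4404 = -4400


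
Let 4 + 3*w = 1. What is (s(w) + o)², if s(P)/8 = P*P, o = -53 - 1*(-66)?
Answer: 441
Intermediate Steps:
w = -1 (w = -4/3 + (⅓)*1 = -4/3 + ⅓ = -1)
o = 13 (o = -53 + 66 = 13)
s(P) = 8*P² (s(P) = 8*(P*P) = 8*P²)
(s(w) + o)² = (8*(-1)² + 13)² = (8*1 + 13)² = (8 + 13)² = 21² = 441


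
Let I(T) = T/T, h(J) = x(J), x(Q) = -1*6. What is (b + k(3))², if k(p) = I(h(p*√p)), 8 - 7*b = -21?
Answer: 1296/49 ≈ 26.449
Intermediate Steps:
b = 29/7 (b = 8/7 - ⅐*(-21) = 8/7 + 3 = 29/7 ≈ 4.1429)
x(Q) = -6
h(J) = -6
I(T) = 1
k(p) = 1
(b + k(3))² = (29/7 + 1)² = (36/7)² = 1296/49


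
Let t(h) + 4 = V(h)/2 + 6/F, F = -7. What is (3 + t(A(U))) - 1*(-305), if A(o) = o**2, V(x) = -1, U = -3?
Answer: 4237/14 ≈ 302.64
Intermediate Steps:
t(h) = -75/14 (t(h) = -4 + (-1/2 + 6/(-7)) = -4 + (-1*1/2 + 6*(-1/7)) = -4 + (-1/2 - 6/7) = -4 - 19/14 = -75/14)
(3 + t(A(U))) - 1*(-305) = (3 - 75/14) - 1*(-305) = -33/14 + 305 = 4237/14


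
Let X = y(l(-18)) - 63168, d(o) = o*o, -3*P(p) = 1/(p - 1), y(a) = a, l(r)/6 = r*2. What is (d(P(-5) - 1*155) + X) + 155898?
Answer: 37753057/324 ≈ 1.1652e+5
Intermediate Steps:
l(r) = 12*r (l(r) = 6*(r*2) = 6*(2*r) = 12*r)
P(p) = -1/(3*(-1 + p)) (P(p) = -1/(3*(p - 1)) = -1/(3*(-1 + p)))
d(o) = o²
X = -63384 (X = 12*(-18) - 63168 = -216 - 63168 = -63384)
(d(P(-5) - 1*155) + X) + 155898 = ((-1/(-3 + 3*(-5)) - 1*155)² - 63384) + 155898 = ((-1/(-3 - 15) - 155)² - 63384) + 155898 = ((-1/(-18) - 155)² - 63384) + 155898 = ((-1*(-1/18) - 155)² - 63384) + 155898 = ((1/18 - 155)² - 63384) + 155898 = ((-2789/18)² - 63384) + 155898 = (7778521/324 - 63384) + 155898 = -12757895/324 + 155898 = 37753057/324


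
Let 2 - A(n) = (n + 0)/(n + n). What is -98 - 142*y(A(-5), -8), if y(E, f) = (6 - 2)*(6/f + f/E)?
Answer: 10072/3 ≈ 3357.3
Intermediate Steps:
A(n) = 3/2 (A(n) = 2 - (n + 0)/(n + n) = 2 - n/(2*n) = 2 - n*1/(2*n) = 2 - 1*½ = 2 - ½ = 3/2)
y(E, f) = 24/f + 4*f/E (y(E, f) = 4*(6/f + f/E) = 24/f + 4*f/E)
-98 - 142*y(A(-5), -8) = -98 - 142*(24/(-8) + 4*(-8)/(3/2)) = -98 - 142*(24*(-⅛) + 4*(-8)*(⅔)) = -98 - 142*(-3 - 64/3) = -98 - 142*(-73/3) = -98 + 10366/3 = 10072/3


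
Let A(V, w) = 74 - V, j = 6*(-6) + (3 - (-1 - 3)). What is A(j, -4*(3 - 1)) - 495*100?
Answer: -49397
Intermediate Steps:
j = -29 (j = -36 + (3 - 1*(-4)) = -36 + (3 + 4) = -36 + 7 = -29)
A(j, -4*(3 - 1)) - 495*100 = (74 - 1*(-29)) - 495*100 = (74 + 29) - 49500 = 103 - 49500 = -49397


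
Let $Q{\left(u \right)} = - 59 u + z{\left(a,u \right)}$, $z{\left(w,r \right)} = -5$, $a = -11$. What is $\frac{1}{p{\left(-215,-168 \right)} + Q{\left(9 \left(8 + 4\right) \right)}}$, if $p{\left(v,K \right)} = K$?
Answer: $- \frac{1}{6545} \approx -0.00015279$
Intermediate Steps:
$Q{\left(u \right)} = -5 - 59 u$ ($Q{\left(u \right)} = - 59 u - 5 = -5 - 59 u$)
$\frac{1}{p{\left(-215,-168 \right)} + Q{\left(9 \left(8 + 4\right) \right)}} = \frac{1}{-168 - \left(5 + 59 \cdot 9 \left(8 + 4\right)\right)} = \frac{1}{-168 - \left(5 + 59 \cdot 9 \cdot 12\right)} = \frac{1}{-168 - 6377} = \frac{1}{-6545} = - \frac{1}{6545}$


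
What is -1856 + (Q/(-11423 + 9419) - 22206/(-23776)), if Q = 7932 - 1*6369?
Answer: -3684403587/1985296 ≈ -1855.8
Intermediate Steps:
Q = 1563 (Q = 7932 - 6369 = 1563)
-1856 + (Q/(-11423 + 9419) - 22206/(-23776)) = -1856 + (1563/(-11423 + 9419) - 22206/(-23776)) = -1856 + (1563/(-2004) - 22206*(-1/23776)) = -1856 + (1563*(-1/2004) + 11103/11888) = -1856 + (-521/668 + 11103/11888) = -1856 + 305789/1985296 = -3684403587/1985296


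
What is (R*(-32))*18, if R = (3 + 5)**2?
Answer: -36864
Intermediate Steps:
R = 64 (R = 8**2 = 64)
(R*(-32))*18 = (64*(-32))*18 = -2048*18 = -36864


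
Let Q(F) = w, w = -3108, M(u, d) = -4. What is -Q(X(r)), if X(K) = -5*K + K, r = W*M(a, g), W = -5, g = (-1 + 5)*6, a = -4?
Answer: 3108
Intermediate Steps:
g = 24 (g = 4*6 = 24)
r = 20 (r = -5*(-4) = 20)
X(K) = -4*K
Q(F) = -3108
-Q(X(r)) = -1*(-3108) = 3108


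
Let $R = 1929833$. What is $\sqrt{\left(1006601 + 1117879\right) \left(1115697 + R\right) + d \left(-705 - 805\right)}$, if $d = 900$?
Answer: $10 \sqrt{64701662154} \approx 2.5437 \cdot 10^{6}$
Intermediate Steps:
$\sqrt{\left(1006601 + 1117879\right) \left(1115697 + R\right) + d \left(-705 - 805\right)} = \sqrt{\left(1006601 + 1117879\right) \left(1115697 + 1929833\right) + 900 \left(-705 - 805\right)} = \sqrt{2124480 \cdot 3045530 + 900 \left(-1510\right)} = \sqrt{6470167574400 - 1359000} = \sqrt{6470166215400} = 10 \sqrt{64701662154}$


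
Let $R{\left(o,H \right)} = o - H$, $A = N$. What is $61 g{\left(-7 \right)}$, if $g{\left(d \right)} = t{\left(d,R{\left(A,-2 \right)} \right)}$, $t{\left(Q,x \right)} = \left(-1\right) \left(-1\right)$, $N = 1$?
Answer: $61$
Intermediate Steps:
$A = 1$
$t{\left(Q,x \right)} = 1$
$g{\left(d \right)} = 1$
$61 g{\left(-7 \right)} = 61 \cdot 1 = 61$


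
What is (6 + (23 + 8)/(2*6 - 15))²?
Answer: 169/9 ≈ 18.778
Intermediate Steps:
(6 + (23 + 8)/(2*6 - 15))² = (6 + 31/(12 - 15))² = (6 + 31/(-3))² = (6 + 31*(-⅓))² = (6 - 31/3)² = (-13/3)² = 169/9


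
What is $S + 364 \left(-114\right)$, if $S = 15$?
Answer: $-41481$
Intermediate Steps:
$S + 364 \left(-114\right) = 15 + 364 \left(-114\right) = 15 - 41496 = -41481$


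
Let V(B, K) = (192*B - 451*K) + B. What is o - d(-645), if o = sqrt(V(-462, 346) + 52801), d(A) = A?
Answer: 645 + 3*I*sqrt(21379) ≈ 645.0 + 438.65*I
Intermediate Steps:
V(B, K) = -451*K + 193*B (V(B, K) = (-451*K + 192*B) + B = -451*K + 193*B)
o = 3*I*sqrt(21379) (o = sqrt((-451*346 + 193*(-462)) + 52801) = sqrt((-156046 - 89166) + 52801) = sqrt(-245212 + 52801) = sqrt(-192411) = 3*I*sqrt(21379) ≈ 438.65*I)
o - d(-645) = 3*I*sqrt(21379) - 1*(-645) = 3*I*sqrt(21379) + 645 = 645 + 3*I*sqrt(21379)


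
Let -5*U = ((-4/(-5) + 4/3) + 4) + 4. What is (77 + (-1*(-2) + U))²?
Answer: 33327529/5625 ≈ 5924.9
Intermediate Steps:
U = -152/75 (U = -(((-4/(-5) + 4/3) + 4) + 4)/5 = -(((-4*(-⅕) + 4*(⅓)) + 4) + 4)/5 = -(((⅘ + 4/3) + 4) + 4)/5 = -((32/15 + 4) + 4)/5 = -(92/15 + 4)/5 = -⅕*152/15 = -152/75 ≈ -2.0267)
(77 + (-1*(-2) + U))² = (77 + (-1*(-2) - 152/75))² = (77 + (2 - 152/75))² = (77 - 2/75)² = (5773/75)² = 33327529/5625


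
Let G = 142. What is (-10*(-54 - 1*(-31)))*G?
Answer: 32660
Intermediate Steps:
(-10*(-54 - 1*(-31)))*G = -10*(-54 - 1*(-31))*142 = -10*(-54 + 31)*142 = -10*(-23)*142 = 230*142 = 32660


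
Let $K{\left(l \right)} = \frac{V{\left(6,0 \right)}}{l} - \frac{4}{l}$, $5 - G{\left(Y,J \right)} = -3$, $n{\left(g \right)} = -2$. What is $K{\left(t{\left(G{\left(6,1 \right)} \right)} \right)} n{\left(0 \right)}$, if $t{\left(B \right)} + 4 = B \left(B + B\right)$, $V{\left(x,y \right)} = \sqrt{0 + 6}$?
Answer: $\frac{2}{31} - \frac{\sqrt{6}}{62} \approx 0.025008$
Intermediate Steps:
$V{\left(x,y \right)} = \sqrt{6}$
$G{\left(Y,J \right)} = 8$ ($G{\left(Y,J \right)} = 5 - -3 = 5 + 3 = 8$)
$t{\left(B \right)} = -4 + 2 B^{2}$ ($t{\left(B \right)} = -4 + B \left(B + B\right) = -4 + B 2 B = -4 + 2 B^{2}$)
$K{\left(l \right)} = - \frac{4}{l} + \frac{\sqrt{6}}{l}$ ($K{\left(l \right)} = \frac{\sqrt{6}}{l} - \frac{4}{l} = - \frac{4}{l} + \frac{\sqrt{6}}{l}$)
$K{\left(t{\left(G{\left(6,1 \right)} \right)} \right)} n{\left(0 \right)} = \frac{-4 + \sqrt{6}}{-4 + 2 \cdot 8^{2}} \left(-2\right) = \frac{-4 + \sqrt{6}}{-4 + 2 \cdot 64} \left(-2\right) = \frac{-4 + \sqrt{6}}{-4 + 128} \left(-2\right) = \frac{-4 + \sqrt{6}}{124} \left(-2\right) = \left(- \frac{1}{31} + \frac{\sqrt{6}}{124}\right) \left(-2\right) = \frac{2}{31} - \frac{\sqrt{6}}{62}$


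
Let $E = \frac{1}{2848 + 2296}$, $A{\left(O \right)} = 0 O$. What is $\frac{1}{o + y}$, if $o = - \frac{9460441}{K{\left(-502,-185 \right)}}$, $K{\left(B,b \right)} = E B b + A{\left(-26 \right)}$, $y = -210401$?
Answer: $- \frac{185}{135865437} \approx -1.3616 \cdot 10^{-6}$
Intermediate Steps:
$A{\left(O \right)} = 0$
$E = \frac{1}{5144} \approx 0.0001944$
$K{\left(B,b \right)} = \frac{B b}{5144}$ ($K{\left(B,b \right)} = \frac{B}{5144} b + 0 = \frac{B b}{5144} + 0 = \frac{B b}{5144}$)
$o = - \frac{96941252}{185}$ ($o = - \frac{9460441}{\frac{1}{5144} \left(-502\right) \left(-185\right)} = - \frac{9460441}{\frac{46435}{2572}} = \left(-9460441\right) \frac{2572}{46435} = - \frac{96941252}{185} \approx -5.2401 \cdot 10^{5}$)
$\frac{1}{o + y} = \frac{1}{- \frac{96941252}{185} - 210401} = \frac{1}{- \frac{135865437}{185}} = - \frac{185}{135865437}$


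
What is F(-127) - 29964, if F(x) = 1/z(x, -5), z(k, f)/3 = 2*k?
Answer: -22832569/762 ≈ -29964.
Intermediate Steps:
z(k, f) = 6*k (z(k, f) = 3*(2*k) = 6*k)
F(x) = 1/(6*x)
F(-127) - 29964 = (1/6)/(-127) - 29964 = (1/6)*(-1/127) - 29964 = -1/762 - 29964 = -22832569/762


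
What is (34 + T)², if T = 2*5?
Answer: 1936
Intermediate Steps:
T = 10
(34 + T)² = (34 + 10)² = 44² = 1936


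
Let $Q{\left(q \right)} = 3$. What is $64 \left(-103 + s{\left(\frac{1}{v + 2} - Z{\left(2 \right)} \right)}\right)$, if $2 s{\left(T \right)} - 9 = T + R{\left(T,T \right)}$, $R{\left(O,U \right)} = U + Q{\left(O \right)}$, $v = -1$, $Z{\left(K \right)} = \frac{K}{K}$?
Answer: $-6208$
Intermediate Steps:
$Z{\left(K \right)} = 1$
$R{\left(O,U \right)} = 3 + U$ ($R{\left(O,U \right)} = U + 3 = 3 + U$)
$s{\left(T \right)} = 6 + T$ ($s{\left(T \right)} = \frac{9}{2} + \frac{T + \left(3 + T\right)}{2} = \frac{9}{2} + \frac{3 + 2 T}{2} = \frac{9}{2} + \left(\frac{3}{2} + T\right) = 6 + T$)
$64 \left(-103 + s{\left(\frac{1}{v + 2} - Z{\left(2 \right)} \right)}\right) = 64 \left(-103 + \left(6 + \left(\frac{1}{-1 + 2} - 1\right)\right)\right) = 64 \left(-103 + \left(6 - \left(1 - 1^{-1}\right)\right)\right) = 64 \left(-103 + \left(6 + \left(1 - 1\right)\right)\right) = 64 \left(-103 + \left(6 + 0\right)\right) = 64 \left(-103 + 6\right) = 64 \left(-97\right) = -6208$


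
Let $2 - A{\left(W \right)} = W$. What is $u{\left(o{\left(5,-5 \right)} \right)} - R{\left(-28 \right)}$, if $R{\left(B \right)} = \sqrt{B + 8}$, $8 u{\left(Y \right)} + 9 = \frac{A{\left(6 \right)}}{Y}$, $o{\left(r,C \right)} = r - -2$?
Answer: $- \frac{67}{56} - 2 i \sqrt{5} \approx -1.1964 - 4.4721 i$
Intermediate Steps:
$o{\left(r,C \right)} = 2 + r$ ($o{\left(r,C \right)} = r + 2 = 2 + r$)
$A{\left(W \right)} = 2 - W$
$u{\left(Y \right)} = - \frac{9}{8} - \frac{1}{2 Y}$ ($u{\left(Y \right)} = - \frac{9}{8} + \frac{\left(2 - 6\right) \frac{1}{Y}}{8} = - \frac{9}{8} + \frac{\left(-4\right) \frac{1}{Y}}{8} = - \frac{9}{8} - \frac{1}{2 Y}$)
$R{\left(B \right)} = \sqrt{8 + B}$
$u{\left(o{\left(5,-5 \right)} \right)} - R{\left(-28 \right)} = \frac{-4 - 9 \left(2 + 5\right)}{8 \left(2 + 5\right)} - \sqrt{8 - 28} = \frac{-4 - 63}{8 \cdot 7} - \sqrt{-20} = \frac{1}{8} \cdot \frac{1}{7} \left(-4 - 63\right) - 2 i \sqrt{5} = \frac{1}{8} \cdot \frac{1}{7} \left(-67\right) - 2 i \sqrt{5} = - \frac{67}{56} - 2 i \sqrt{5}$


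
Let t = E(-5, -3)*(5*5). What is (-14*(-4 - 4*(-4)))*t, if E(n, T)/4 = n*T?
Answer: -252000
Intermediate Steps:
E(n, T) = 4*T*n (E(n, T) = 4*(n*T) = 4*(T*n) = 4*T*n)
t = 1500 (t = (4*(-3)*(-5))*(5*5) = 60*25 = 1500)
(-14*(-4 - 4*(-4)))*t = -14*(-4 - 4*(-4))*1500 = -14*(-4 + 16)*1500 = -168*1500 = -252000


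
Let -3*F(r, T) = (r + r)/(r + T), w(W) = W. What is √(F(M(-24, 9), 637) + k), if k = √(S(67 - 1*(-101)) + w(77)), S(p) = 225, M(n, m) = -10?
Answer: √(4180 + 393129*√302)/627 ≈ 4.1700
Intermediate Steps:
F(r, T) = -2*r/(3*(T + r)) (F(r, T) = -(r + r)/(3*(r + T)) = -2*r/(3*(T + r)))
k = √302 (k = √(225 + 77) = √302 ≈ 17.378)
√(F(M(-24, 9), 637) + k) = √(-2*(-10)/(3*637 + 3*(-10)) + √302) = √(-2*(-10)/(1911 - 30) + √302) = √(-2*(-10)/1881 + √302) = √(-2*(-10)*1/1881 + √302) = √(20/1881 + √302)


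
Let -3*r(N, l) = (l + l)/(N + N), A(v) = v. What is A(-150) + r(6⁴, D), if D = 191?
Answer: -583391/3888 ≈ -150.05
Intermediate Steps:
r(N, l) = -l/(3*N) (r(N, l) = -(l + l)/(3*(N + N)) = -2*l/(3*(2*N)) = -2*l*1/(2*N)/3 = -l/(3*N))
A(-150) + r(6⁴, D) = -150 - ⅓*191/6⁴ = -150 - ⅓*191/1296 = -150 - ⅓*191*1/1296 = -150 - 191/3888 = -583391/3888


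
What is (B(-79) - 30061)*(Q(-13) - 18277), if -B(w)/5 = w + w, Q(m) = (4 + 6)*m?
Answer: 538791297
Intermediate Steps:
Q(m) = 10*m
B(w) = -10*w (B(w) = -5*(w + w) = -10*w)
(B(-79) - 30061)*(Q(-13) - 18277) = (-10*(-79) - 30061)*(10*(-13) - 18277) = (790 - 30061)*(-130 - 18277) = -29271*(-18407) = 538791297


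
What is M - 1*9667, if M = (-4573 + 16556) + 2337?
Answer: 4653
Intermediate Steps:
M = 14320 (M = 11983 + 2337 = 14320)
M - 1*9667 = 14320 - 1*9667 = 14320 - 9667 = 4653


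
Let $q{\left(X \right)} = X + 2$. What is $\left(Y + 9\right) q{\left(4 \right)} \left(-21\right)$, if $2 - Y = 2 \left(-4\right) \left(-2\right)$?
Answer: $630$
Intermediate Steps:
$Y = -14$ ($Y = 2 - 2 \left(-4\right) \left(-2\right) = 2 - \left(-8\right) \left(-2\right) = 2 - 16 = -14$)
$q{\left(X \right)} = 2 + X$
$\left(Y + 9\right) q{\left(4 \right)} \left(-21\right) = \left(-14 + 9\right) \left(2 + 4\right) \left(-21\right) = \left(-5\right) 6 \left(-21\right) = \left(-30\right) \left(-21\right) = 630$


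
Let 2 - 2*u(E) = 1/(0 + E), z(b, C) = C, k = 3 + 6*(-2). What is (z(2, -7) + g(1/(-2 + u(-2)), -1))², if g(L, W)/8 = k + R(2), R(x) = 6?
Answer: 961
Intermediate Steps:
k = -9 (k = 3 - 12 = -9)
u(E) = 1 - 1/(2*E) (u(E) = 1 - 1/(2*(0 + E)) = 1 - 1/(2*E))
g(L, W) = -24 (g(L, W) = 8*(-9 + 6) = 8*(-3) = -24)
(z(2, -7) + g(1/(-2 + u(-2)), -1))² = (-7 - 24)² = (-31)² = 961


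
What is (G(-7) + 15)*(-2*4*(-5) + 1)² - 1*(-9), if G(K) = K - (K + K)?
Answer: 36991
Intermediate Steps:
G(K) = -K (G(K) = K - 2*K = -K)
(G(-7) + 15)*(-2*4*(-5) + 1)² - 1*(-9) = (-1*(-7) + 15)*(-2*4*(-5) + 1)² - 1*(-9) = (7 + 15)*(-8*(-5) + 1)² + 9 = 22*(40 + 1)² + 9 = 22*41² + 9 = 22*1681 + 9 = 36982 + 9 = 36991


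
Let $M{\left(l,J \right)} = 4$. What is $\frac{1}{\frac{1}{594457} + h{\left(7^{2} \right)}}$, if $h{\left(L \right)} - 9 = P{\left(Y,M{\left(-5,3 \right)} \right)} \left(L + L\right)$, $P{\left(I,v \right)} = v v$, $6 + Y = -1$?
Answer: $\frac{594457}{937458690} \approx 0.00063412$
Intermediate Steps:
$Y = -7$ ($Y = -6 - 1 = -7$)
$P{\left(I,v \right)} = v^{2}$
$h{\left(L \right)} = 9 + 32 L$ ($h{\left(L \right)} = 9 + 4^{2} \left(L + L\right) = 9 + 16 \cdot 2 L = 9 + 32 L$)
$\frac{1}{\frac{1}{594457} + h{\left(7^{2} \right)}} = \frac{1}{\frac{1}{594457} + \left(9 + 32 \cdot 7^{2}\right)} = \frac{1}{\frac{1}{594457} + \left(9 + 32 \cdot 49\right)} = \frac{1}{\frac{1}{594457} + \left(9 + 1568\right)} = \frac{1}{\frac{1}{594457} + 1577} = \frac{1}{\frac{937458690}{594457}} = \frac{594457}{937458690}$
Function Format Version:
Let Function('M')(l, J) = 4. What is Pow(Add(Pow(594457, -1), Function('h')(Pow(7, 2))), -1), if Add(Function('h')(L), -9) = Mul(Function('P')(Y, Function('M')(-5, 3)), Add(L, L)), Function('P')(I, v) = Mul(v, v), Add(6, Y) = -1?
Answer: Rational(594457, 937458690) ≈ 0.00063412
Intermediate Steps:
Y = -7 (Y = Add(-6, -1) = -7)
Function('P')(I, v) = Pow(v, 2)
Function('h')(L) = Add(9, Mul(32, L)) (Function('h')(L) = Add(9, Mul(Pow(4, 2), Add(L, L))) = Add(9, Mul(16, Mul(2, L))) = Add(9, Mul(32, L)))
Pow(Add(Pow(594457, -1), Function('h')(Pow(7, 2))), -1) = Pow(Add(Pow(594457, -1), Add(9, Mul(32, Pow(7, 2)))), -1) = Pow(Add(Rational(1, 594457), Add(9, Mul(32, 49))), -1) = Pow(Add(Rational(1, 594457), Add(9, 1568)), -1) = Pow(Add(Rational(1, 594457), 1577), -1) = Pow(Rational(937458690, 594457), -1) = Rational(594457, 937458690)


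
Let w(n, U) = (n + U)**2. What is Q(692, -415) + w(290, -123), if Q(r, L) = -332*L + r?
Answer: 166361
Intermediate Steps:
Q(r, L) = r - 332*L
w(n, U) = (U + n)**2
Q(692, -415) + w(290, -123) = (692 - 332*(-415)) + (-123 + 290)**2 = (692 + 137780) + 167**2 = 138472 + 27889 = 166361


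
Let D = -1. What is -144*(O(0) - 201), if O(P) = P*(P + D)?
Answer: 28944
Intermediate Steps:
O(P) = P*(-1 + P) (O(P) = P*(P - 1) = P*(-1 + P))
-144*(O(0) - 201) = -144*(0*(-1 + 0) - 201) = -144*(0*(-1) - 201) = -144*(0 - 201) = -144*(-201) = 28944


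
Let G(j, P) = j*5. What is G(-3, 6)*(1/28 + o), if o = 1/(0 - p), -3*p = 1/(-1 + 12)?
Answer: -13875/28 ≈ -495.54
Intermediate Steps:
p = -1/33 (p = -1/(3*(-1 + 12)) = -⅓/11 = -⅓*1/11 = -1/33 ≈ -0.030303)
G(j, P) = 5*j
o = 33 (o = 1/(0 - 1*(-1/33)) = 1/(0 + 1/33) = 1/(1/33) = 33)
G(-3, 6)*(1/28 + o) = (5*(-3))*(1/28 + 33) = -15*(1/28 + 33) = -15*925/28 = -13875/28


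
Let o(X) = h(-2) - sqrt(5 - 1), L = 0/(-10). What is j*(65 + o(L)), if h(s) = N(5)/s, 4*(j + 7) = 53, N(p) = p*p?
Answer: 2525/8 ≈ 315.63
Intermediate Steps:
N(p) = p**2
j = 25/4 (j = -7 + (1/4)*53 = -7 + 53/4 = 25/4 ≈ 6.2500)
h(s) = 25/s (h(s) = 5**2/s = 25/s)
L = 0 (L = 0*(-1/10) = 0)
o(X) = -29/2 (o(X) = 25/(-2) - sqrt(5 - 1) = 25*(-1/2) - sqrt(4) = -25/2 - 1*2 = -25/2 - 2 = -29/2)
j*(65 + o(L)) = 25*(65 - 29/2)/4 = (25/4)*(101/2) = 2525/8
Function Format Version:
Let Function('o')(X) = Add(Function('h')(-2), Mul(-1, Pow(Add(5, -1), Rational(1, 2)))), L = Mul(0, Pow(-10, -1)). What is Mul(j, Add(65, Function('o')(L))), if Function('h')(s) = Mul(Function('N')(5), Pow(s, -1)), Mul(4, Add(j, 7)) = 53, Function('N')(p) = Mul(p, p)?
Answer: Rational(2525, 8) ≈ 315.63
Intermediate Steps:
Function('N')(p) = Pow(p, 2)
j = Rational(25, 4) (j = Add(-7, Mul(Rational(1, 4), 53)) = Add(-7, Rational(53, 4)) = Rational(25, 4) ≈ 6.2500)
Function('h')(s) = Mul(25, Pow(s, -1)) (Function('h')(s) = Mul(Pow(5, 2), Pow(s, -1)) = Mul(25, Pow(s, -1)))
L = 0 (L = Mul(0, Rational(-1, 10)) = 0)
Function('o')(X) = Rational(-29, 2) (Function('o')(X) = Add(Mul(25, Pow(-2, -1)), Mul(-1, Pow(Add(5, -1), Rational(1, 2)))) = Add(Mul(25, Rational(-1, 2)), Mul(-1, Pow(4, Rational(1, 2)))) = Add(Rational(-25, 2), Mul(-1, 2)) = Add(Rational(-25, 2), -2) = Rational(-29, 2))
Mul(j, Add(65, Function('o')(L))) = Mul(Rational(25, 4), Add(65, Rational(-29, 2))) = Mul(Rational(25, 4), Rational(101, 2)) = Rational(2525, 8)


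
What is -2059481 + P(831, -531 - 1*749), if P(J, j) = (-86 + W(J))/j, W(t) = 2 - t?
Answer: -527226953/256 ≈ -2.0595e+6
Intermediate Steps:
P(J, j) = (-84 - J)/j (P(J, j) = (-86 + (2 - J))/j = (-84 - J)/j)
-2059481 + P(831, -531 - 1*749) = -2059481 + (-84 - 1*831)/(-531 - 1*749) = -2059481 + (-84 - 831)/(-531 - 749) = -2059481 - 915/(-1280) = -2059481 - 1/1280*(-915) = -2059481 + 183/256 = -527226953/256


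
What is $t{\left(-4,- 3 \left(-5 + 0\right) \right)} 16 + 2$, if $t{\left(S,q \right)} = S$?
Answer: $-62$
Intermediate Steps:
$t{\left(-4,- 3 \left(-5 + 0\right) \right)} 16 + 2 = \left(-4\right) 16 + 2 = -64 + 2 = -62$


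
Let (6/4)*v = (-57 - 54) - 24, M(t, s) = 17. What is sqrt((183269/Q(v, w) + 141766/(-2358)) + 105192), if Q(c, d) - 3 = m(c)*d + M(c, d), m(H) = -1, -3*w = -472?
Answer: sqrt(680308658812931)/80958 ≈ 322.18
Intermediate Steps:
w = 472/3 (w = -1/3*(-472) = 472/3 ≈ 157.33)
v = -90 (v = 2*((-57 - 54) - 24)/3 = 2*(-111 - 24)/3 = (2/3)*(-135) = -90)
Q(c, d) = 20 - d (Q(c, d) = 3 + (-d + 17) = 3 + (17 - d) = 20 - d)
sqrt((183269/Q(v, w) + 141766/(-2358)) + 105192) = sqrt((183269/(20 - 1*472/3) + 141766/(-2358)) + 105192) = sqrt((183269/(20 - 472/3) + 141766*(-1/2358)) + 105192) = sqrt((183269/(-412/3) - 70883/1179) + 105192) = sqrt((183269*(-3/412) - 70883/1179) + 105192) = sqrt((-549807/412 - 70883/1179) + 105192) = sqrt(-677426249/485748 + 105192) = sqrt(50419377367/485748) = sqrt(680308658812931)/80958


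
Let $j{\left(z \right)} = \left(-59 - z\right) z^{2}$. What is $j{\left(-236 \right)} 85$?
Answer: $837946320$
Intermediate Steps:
$j{\left(z \right)} = z^{2} \left(-59 - z\right)$
$j{\left(-236 \right)} 85 = \left(-236\right)^{2} \left(-59 - -236\right) 85 = 55696 \left(-59 + 236\right) 85 = 55696 \cdot 177 \cdot 85 = 9858192 \cdot 85 = 837946320$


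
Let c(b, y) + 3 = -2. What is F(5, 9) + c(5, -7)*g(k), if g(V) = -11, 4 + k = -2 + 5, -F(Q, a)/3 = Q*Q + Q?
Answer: -35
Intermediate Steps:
c(b, y) = -5 (c(b, y) = -3 - 2 = -5)
F(Q, a) = -3*Q - 3*Q² (F(Q, a) = -3*(Q*Q + Q) = -3*(Q² + Q) = -3*(Q + Q²) = -3*Q - 3*Q²)
k = -1 (k = -4 + (-2 + 5) = -4 + 3 = -1)
F(5, 9) + c(5, -7)*g(k) = -3*5*(1 + 5) - 5*(-11) = -3*5*6 + 55 = -90 + 55 = -35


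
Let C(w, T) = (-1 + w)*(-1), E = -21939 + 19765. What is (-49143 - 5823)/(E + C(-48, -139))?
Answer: 54966/2125 ≈ 25.866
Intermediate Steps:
E = -2174
C(w, T) = 1 - w
(-49143 - 5823)/(E + C(-48, -139)) = (-49143 - 5823)/(-2174 + (1 - 1*(-48))) = -54966/(-2174 + (1 + 48)) = -54966/(-2174 + 49) = -54966/(-2125) = -54966*(-1/2125) = 54966/2125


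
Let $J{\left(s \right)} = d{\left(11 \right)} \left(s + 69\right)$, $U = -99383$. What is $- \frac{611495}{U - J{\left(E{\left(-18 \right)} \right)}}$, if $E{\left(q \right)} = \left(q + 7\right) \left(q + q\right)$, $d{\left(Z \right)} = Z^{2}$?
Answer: $\frac{611495}{155648} \approx 3.9287$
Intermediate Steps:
$E{\left(q \right)} = 2 q \left(7 + q\right)$ ($E{\left(q \right)} = \left(7 + q\right) 2 q = 2 q \left(7 + q\right)$)
$J{\left(s \right)} = 8349 + 121 s$ ($J{\left(s \right)} = 11^{2} \left(s + 69\right) = 121 \left(69 + s\right) = 8349 + 121 s$)
$- \frac{611495}{U - J{\left(E{\left(-18 \right)} \right)}} = - \frac{611495}{-99383 - \left(8349 + 121 \cdot 2 \left(-18\right) \left(7 - 18\right)\right)} = - \frac{611495}{-99383 - \left(8349 + 121 \cdot 2 \left(-18\right) \left(-11\right)\right)} = - \frac{611495}{-99383 - \left(8349 + 121 \cdot 396\right)} = - \frac{611495}{-99383 - \left(8349 + 47916\right)} = - \frac{611495}{-99383 - 56265} = - \frac{611495}{-155648} = \left(-611495\right) \left(- \frac{1}{155648}\right) = \frac{611495}{155648}$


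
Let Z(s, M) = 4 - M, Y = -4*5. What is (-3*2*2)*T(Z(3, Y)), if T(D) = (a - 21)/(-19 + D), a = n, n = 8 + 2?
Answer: 132/5 ≈ 26.400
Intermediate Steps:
n = 10
a = 10
Y = -20
T(D) = -11/(-19 + D) (T(D) = (10 - 21)/(-19 + D) = -11/(-19 + D))
(-3*2*2)*T(Z(3, Y)) = (-3*2*2)*(-11/(-19 + (4 - 1*(-20)))) = (-6*2)*(-11/(-19 + (4 + 20))) = -(-132)/(-19 + 24) = -(-132)/5 = -12*(-11/5) = 132/5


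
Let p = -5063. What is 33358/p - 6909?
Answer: -35013625/5063 ≈ -6915.6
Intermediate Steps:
33358/p - 6909 = 33358/(-5063) - 6909 = 33358*(-1/5063) - 6909 = -33358/5063 - 6909 = -35013625/5063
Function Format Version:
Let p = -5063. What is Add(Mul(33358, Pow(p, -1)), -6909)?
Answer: Rational(-35013625, 5063) ≈ -6915.6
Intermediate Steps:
Add(Mul(33358, Pow(p, -1)), -6909) = Add(Mul(33358, Pow(-5063, -1)), -6909) = Add(Mul(33358, Rational(-1, 5063)), -6909) = Add(Rational(-33358, 5063), -6909) = Rational(-35013625, 5063)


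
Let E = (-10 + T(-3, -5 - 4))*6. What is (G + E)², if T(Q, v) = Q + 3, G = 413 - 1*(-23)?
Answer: 141376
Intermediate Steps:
G = 436 (G = 413 + 23 = 436)
T(Q, v) = 3 + Q
E = -60 (E = (-10 + (3 - 3))*6 = (-10 + 0)*6 = -10*6 = -60)
(G + E)² = (436 - 60)² = 376² = 141376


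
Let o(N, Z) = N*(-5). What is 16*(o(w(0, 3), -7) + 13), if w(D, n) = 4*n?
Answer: -752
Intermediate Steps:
o(N, Z) = -5*N
16*(o(w(0, 3), -7) + 13) = 16*(-20*3 + 13) = 16*(-5*12 + 13) = 16*(-60 + 13) = 16*(-47) = -752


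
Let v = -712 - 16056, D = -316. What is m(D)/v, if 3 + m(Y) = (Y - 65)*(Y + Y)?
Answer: -240789/16768 ≈ -14.360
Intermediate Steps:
m(Y) = -3 + 2*Y*(-65 + Y) (m(Y) = -3 + (Y - 65)*(Y + Y) = -3 + (-65 + Y)*(2*Y) = -3 + 2*Y*(-65 + Y))
v = -16768
m(D)/v = (-3 - 130*(-316) + 2*(-316)²)/(-16768) = (-3 + 41080 + 2*99856)*(-1/16768) = (-3 + 41080 + 199712)*(-1/16768) = 240789*(-1/16768) = -240789/16768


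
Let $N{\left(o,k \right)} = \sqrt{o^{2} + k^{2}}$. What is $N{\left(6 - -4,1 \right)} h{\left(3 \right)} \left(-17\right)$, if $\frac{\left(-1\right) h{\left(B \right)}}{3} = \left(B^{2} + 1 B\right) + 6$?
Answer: $918 \sqrt{101} \approx 9225.8$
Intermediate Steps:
$h{\left(B \right)} = -18 - 3 B - 3 B^{2}$ ($h{\left(B \right)} = - 3 \left(\left(B^{2} + 1 B\right) + 6\right) = - 3 \left(\left(B^{2} + B\right) + 6\right) = - 3 \left(\left(B + B^{2}\right) + 6\right) = - 3 \left(6 + B + B^{2}\right) = -18 - 3 B - 3 B^{2}$)
$N{\left(o,k \right)} = \sqrt{k^{2} + o^{2}}$
$N{\left(6 - -4,1 \right)} h{\left(3 \right)} \left(-17\right) = \sqrt{1^{2} + \left(6 - -4\right)^{2}} \left(-18 - 9 - 3 \cdot 3^{2}\right) \left(-17\right) = \sqrt{1 + \left(6 + 4\right)^{2}} \left(-18 - 9 - 27\right) \left(-17\right) = \sqrt{1 + 10^{2}} \left(-18 - 9 - 27\right) \left(-17\right) = \sqrt{1 + 100} \left(-54\right) \left(-17\right) = \sqrt{101} \left(-54\right) \left(-17\right) = - 54 \sqrt{101} \left(-17\right) = 918 \sqrt{101}$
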